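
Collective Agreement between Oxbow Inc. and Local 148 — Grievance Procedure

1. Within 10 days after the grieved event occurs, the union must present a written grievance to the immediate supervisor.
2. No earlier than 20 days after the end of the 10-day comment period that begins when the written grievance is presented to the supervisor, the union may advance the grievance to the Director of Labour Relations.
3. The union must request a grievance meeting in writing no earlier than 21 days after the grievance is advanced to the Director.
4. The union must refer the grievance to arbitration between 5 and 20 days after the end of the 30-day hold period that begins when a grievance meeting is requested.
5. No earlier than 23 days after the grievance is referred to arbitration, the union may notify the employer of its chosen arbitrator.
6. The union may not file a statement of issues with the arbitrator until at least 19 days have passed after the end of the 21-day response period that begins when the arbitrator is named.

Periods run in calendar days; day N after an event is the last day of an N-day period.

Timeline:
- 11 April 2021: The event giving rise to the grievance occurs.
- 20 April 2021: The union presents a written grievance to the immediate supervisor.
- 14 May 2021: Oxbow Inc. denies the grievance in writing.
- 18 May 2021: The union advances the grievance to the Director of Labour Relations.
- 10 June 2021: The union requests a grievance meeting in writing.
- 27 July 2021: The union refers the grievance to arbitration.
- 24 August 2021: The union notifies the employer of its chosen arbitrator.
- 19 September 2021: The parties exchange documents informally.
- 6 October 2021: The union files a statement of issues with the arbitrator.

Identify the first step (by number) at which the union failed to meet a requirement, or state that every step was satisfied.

Step 2

(1) due by 11 April 2021 + 10 days = 21 April 2021; done 20 April 2021 — timely.
(2) permitted from 30 April 2021 + 20 days = 20 May 2021 onward; done 18 May 2021 — 2 days too early.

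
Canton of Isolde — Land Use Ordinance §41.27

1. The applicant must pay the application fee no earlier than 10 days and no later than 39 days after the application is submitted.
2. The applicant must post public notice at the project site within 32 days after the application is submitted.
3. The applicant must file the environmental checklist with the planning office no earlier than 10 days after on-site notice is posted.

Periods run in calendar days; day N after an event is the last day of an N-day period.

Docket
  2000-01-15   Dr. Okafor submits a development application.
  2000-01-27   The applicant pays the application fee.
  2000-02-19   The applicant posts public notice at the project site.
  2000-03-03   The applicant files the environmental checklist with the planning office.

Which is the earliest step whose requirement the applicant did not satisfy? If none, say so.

Step 1 — 10 and 39 days from 2000-01-15 (when the application is submitted) are 2000-01-25 and 2000-02-23 respectively; done 2000-01-27 — within the window.
Step 2 — counting 32 days from 2000-01-15 (when the application is submitted) gives a deadline of 2000-02-16; done 2000-02-19 — 3 days late.
The procedure was therefore not followed at step 2.

Step 2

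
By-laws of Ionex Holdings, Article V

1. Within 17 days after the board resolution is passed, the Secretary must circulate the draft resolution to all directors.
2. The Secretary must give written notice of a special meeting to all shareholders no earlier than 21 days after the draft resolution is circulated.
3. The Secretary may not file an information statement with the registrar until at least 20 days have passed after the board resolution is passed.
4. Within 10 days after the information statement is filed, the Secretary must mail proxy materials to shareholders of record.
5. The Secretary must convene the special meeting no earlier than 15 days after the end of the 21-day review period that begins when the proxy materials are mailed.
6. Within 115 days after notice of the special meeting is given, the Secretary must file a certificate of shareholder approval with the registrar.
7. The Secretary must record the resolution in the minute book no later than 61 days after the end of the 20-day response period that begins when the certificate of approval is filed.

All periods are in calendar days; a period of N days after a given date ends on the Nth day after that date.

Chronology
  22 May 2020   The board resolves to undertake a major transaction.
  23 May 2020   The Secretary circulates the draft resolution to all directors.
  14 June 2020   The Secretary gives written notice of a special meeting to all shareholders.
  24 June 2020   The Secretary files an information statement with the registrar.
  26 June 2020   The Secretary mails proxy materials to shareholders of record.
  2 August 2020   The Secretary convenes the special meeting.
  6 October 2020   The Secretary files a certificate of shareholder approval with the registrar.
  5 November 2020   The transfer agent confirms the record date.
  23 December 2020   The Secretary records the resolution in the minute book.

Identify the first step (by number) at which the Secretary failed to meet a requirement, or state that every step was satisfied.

Step 1: 17 days after 22 May 2020 (when the board resolution is passed) is 8 June 2020; 23 May 2020 is within that limit.
Step 2: the earliest permitted date is 21 days after 23 May 2020 (when the draft resolution is circulated), i.e. 13 June 2020; done 14 June 2020 — permitted.
Step 3: the earliest permitted date is 20 days after 22 May 2020 (when the board resolution is passed), i.e. 11 June 2020; 24 June 2020 is on or after that date.
Step 4: 10 days after 24 June 2020 (when the information statement is filed) is 4 July 2020; done 26 June 2020 — timely.
Step 5: the earliest permitted date is 15 days after 17 July 2020 (end of the 21-day review period, which began when the proxy materials are mailed on 26 June 2020), i.e. 1 August 2020; 2 August 2020 is on or after that date.
Step 6: 115 days after 14 June 2020 (when notice of the special meeting is given) is 7 October 2020; done 6 October 2020 — timely.
Step 7: 61 days after 26 October 2020 (end of the 20-day response period, which began when the certificate of approval is filed on 6 October 2020) is 26 December 2020; 23 December 2020 is within that limit.

None — every step was satisfied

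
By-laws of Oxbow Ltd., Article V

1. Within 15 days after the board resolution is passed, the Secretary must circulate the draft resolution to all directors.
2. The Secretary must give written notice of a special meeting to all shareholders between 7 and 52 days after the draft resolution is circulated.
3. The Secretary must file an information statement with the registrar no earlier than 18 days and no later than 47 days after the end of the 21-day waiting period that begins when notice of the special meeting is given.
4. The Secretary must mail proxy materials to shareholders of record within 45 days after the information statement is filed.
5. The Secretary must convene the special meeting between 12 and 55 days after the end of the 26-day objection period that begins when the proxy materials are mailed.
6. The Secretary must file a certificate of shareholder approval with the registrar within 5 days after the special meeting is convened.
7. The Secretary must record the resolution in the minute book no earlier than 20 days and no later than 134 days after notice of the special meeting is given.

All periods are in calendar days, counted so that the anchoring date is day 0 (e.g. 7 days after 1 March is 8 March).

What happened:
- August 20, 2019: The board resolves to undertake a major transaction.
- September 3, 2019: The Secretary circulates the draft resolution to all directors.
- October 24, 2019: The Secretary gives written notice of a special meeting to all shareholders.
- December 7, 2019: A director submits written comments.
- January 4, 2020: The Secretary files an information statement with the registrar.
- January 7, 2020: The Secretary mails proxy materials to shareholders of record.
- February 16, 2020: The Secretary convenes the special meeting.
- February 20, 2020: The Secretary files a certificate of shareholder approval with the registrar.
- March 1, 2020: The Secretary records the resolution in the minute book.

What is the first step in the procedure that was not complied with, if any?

Step 1: 15 days after August 20, 2019 (when the board resolution is passed) is September 4, 2019; September 3, 2019 is within that limit.
Step 2: the window is 7–52 days after September 3, 2019 (when the draft resolution is circulated), so September 10, 2019 through October 25, 2019; October 24, 2019 falls inside that range.
Step 3: the window is 18–47 days after November 14, 2019 (end of the 21-day waiting period, which began when notice of the special meeting is given on October 24, 2019), so December 2, 2019 through December 31, 2019; January 4, 2020 is 4 days past the end of the window.

Step 3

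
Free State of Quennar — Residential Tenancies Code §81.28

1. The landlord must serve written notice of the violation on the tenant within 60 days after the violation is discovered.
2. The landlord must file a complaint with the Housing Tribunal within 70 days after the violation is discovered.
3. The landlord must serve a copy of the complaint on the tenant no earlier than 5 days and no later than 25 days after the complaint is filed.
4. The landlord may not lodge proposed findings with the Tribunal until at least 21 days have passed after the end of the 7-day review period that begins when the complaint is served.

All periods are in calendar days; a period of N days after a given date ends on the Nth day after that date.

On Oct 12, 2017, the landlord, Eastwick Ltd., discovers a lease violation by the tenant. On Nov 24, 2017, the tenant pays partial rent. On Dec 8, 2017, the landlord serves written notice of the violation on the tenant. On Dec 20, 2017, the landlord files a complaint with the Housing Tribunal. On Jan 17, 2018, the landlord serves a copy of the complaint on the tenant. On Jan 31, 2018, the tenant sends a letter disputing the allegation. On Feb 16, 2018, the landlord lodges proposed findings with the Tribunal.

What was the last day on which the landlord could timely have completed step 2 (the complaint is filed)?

Step 2 runs from Oct 12, 2017, when the violation is discovered. 70 days after Oct 12, 2017 is Dec 21, 2017.

Dec 21, 2017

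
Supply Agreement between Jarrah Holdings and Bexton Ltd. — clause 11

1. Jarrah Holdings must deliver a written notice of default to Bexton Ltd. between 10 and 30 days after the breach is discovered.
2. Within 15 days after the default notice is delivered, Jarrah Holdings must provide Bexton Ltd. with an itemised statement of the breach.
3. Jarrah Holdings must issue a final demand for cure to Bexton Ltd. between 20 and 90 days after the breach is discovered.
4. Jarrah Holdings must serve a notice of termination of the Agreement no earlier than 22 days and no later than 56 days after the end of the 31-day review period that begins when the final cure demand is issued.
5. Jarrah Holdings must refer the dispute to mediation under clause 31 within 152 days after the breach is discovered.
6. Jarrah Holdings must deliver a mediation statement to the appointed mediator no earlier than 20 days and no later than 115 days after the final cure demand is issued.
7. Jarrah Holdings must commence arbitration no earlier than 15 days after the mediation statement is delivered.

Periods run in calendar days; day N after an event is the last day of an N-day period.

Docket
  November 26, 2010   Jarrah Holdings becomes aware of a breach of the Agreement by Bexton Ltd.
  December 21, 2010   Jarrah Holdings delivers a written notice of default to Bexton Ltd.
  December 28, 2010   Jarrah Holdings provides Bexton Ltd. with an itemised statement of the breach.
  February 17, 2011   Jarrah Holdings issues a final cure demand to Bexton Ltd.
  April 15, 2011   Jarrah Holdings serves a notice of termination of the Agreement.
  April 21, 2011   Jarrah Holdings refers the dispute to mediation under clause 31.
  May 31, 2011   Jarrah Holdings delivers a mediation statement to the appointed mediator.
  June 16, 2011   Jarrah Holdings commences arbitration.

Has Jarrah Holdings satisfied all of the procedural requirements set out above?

Step 1: the window is 10–30 days after November 26, 2010 (when the breach is discovered), so December 6, 2010 through December 26, 2010; December 21, 2010 falls inside that range.
Step 2: 15 days after December 21, 2010 (when the default notice is delivered) is January 5, 2011; December 28, 2010 is within that limit.
Step 3: the window is 20–90 days after November 26, 2010 (when the breach is discovered), so December 16, 2010 through February 24, 2011; done February 17, 2011, which is between those dates.
Step 4: the window is 22–56 days after March 20, 2011 (end of the 31-day review period, which began when the final cure demand is issued on February 17, 2011), so April 11, 2011 through May 15, 2011; done April 15, 2011 — within the window.
Step 5: 152 days after November 26, 2010 (when the breach is discovered) is April 27, 2011; April 21, 2011 is within that limit.
Step 6: the window is 20–115 days after February 17, 2011 (when the final cure demand is issued), so March 9, 2011 through June 12, 2011; done May 31, 2011 — within the window.
Step 7: the earliest permitted date is 15 days after May 31, 2011 (when the mediation statement is delivered), i.e. June 15, 2011; done June 16, 2011, after the minimum wait.

Yes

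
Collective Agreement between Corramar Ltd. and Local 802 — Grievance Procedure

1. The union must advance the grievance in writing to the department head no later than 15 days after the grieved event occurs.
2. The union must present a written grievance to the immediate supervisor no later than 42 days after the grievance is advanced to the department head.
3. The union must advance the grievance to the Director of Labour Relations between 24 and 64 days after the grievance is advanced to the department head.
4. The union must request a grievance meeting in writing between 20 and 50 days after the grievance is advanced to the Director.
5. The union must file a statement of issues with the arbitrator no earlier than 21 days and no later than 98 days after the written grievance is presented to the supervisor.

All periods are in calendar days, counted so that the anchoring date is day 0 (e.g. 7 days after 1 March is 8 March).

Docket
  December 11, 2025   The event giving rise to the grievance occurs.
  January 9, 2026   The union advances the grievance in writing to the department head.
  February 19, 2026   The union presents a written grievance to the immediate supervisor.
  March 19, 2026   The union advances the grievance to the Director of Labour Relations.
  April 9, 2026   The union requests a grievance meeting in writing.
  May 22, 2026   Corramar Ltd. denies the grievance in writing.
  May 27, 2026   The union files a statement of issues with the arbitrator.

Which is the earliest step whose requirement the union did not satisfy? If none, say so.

Step 1

Step 1 — counting 15 days from December 11, 2025 (when the grieved event occurs) gives a deadline of December 26, 2025; January 9, 2026 misses that deadline by 14 days.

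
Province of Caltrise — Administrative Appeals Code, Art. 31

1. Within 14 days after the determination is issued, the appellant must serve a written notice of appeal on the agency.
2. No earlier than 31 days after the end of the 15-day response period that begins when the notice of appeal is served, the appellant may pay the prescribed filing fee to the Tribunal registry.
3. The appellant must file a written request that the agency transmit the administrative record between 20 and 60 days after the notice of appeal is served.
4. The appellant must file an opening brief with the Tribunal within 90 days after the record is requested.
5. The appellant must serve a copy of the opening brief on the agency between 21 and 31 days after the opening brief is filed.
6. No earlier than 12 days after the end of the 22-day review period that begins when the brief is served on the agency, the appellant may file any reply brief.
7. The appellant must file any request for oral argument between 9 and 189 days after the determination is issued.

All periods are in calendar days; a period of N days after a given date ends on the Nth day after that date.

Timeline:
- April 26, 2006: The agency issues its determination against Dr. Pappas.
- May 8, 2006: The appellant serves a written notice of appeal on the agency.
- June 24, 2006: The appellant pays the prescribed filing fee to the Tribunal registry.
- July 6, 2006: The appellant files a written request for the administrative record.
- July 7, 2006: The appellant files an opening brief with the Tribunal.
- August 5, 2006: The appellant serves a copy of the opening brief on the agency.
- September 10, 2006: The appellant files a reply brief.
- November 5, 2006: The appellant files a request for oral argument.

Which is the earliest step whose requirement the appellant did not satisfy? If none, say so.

Step 7

Step 1: 14 days after April 26, 2006 (when the determination is issued) is May 10, 2006; completed May 8, 2006, before the deadline.
Step 2: the earliest permitted date is 31 days after May 23, 2006 (end of the 15-day response period, which began when the notice of appeal is served on May 8, 2006), i.e. June 23, 2006; done June 24, 2006 — permitted.
Step 3: the window is 20–60 days after May 8, 2006 (when the notice of appeal is served), so May 28, 2006 through July 7, 2006; done July 6, 2006 — within the window.
Step 4: 90 days after July 6, 2006 (when the record is requested) is October 4, 2006; completed July 7, 2006, before the deadline.
Step 5: the window is 21–31 days after July 7, 2006 (when the opening brief is filed), so July 28, 2006 through August 7, 2006; done August 5, 2006, which is between those dates.
Step 6: the earliest permitted date is 12 days after August 27, 2006 (end of the 22-day review period, which began when the brief is served on the agency on August 5, 2006), i.e. September 8, 2006; September 10, 2006 is on or after that date.
Step 7: the window is 9–189 days after April 26, 2006 (when the determination is issued), so May 5, 2006 through November 1, 2006; done November 5, 2006 — 4 days after the window closed.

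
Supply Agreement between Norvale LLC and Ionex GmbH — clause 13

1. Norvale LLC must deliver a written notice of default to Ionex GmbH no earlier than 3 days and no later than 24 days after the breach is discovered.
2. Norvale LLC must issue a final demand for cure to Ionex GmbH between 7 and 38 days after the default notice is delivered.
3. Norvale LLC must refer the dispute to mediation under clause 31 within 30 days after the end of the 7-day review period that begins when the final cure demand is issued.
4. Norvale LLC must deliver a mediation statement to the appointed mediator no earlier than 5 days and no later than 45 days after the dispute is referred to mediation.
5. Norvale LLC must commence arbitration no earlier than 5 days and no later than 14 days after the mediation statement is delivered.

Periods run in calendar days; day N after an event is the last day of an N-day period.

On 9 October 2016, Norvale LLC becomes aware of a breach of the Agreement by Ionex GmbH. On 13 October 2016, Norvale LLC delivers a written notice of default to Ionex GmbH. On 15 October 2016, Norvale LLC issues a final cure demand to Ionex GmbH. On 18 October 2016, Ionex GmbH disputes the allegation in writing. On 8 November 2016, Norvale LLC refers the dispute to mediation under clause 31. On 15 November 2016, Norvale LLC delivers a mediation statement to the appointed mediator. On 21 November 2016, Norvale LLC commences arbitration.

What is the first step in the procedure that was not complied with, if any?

Step 2

(1) the permitted window runs from 9 October 2016 + 3 = 12 October 2016 to 9 October 2016 + 24 = 2 November 2016; done 13 October 2016 — within the window.
(2) the permitted window runs from 13 October 2016 + 7 = 20 October 2016 to 13 October 2016 + 38 = 20 November 2016; 15 October 2016 is 5 days too early.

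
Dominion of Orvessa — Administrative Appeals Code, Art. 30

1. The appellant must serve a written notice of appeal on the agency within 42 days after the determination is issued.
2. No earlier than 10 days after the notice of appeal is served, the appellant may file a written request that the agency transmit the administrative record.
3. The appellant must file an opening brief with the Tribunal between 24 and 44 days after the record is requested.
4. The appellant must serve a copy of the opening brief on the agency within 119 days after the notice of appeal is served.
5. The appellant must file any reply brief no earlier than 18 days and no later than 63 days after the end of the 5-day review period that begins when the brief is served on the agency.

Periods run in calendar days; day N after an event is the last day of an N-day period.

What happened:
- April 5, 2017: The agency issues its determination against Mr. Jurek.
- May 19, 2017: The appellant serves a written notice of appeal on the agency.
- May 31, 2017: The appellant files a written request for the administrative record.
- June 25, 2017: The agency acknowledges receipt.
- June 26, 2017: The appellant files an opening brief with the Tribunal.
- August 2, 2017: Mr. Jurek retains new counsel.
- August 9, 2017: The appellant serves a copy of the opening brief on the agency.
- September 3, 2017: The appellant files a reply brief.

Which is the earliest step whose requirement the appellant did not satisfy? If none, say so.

Step 1

Step 1 — counting 42 days from April 5, 2017 (when the determination is issued) gives a deadline of May 17, 2017; not done until May 19, 2017, 2 days after the deadline.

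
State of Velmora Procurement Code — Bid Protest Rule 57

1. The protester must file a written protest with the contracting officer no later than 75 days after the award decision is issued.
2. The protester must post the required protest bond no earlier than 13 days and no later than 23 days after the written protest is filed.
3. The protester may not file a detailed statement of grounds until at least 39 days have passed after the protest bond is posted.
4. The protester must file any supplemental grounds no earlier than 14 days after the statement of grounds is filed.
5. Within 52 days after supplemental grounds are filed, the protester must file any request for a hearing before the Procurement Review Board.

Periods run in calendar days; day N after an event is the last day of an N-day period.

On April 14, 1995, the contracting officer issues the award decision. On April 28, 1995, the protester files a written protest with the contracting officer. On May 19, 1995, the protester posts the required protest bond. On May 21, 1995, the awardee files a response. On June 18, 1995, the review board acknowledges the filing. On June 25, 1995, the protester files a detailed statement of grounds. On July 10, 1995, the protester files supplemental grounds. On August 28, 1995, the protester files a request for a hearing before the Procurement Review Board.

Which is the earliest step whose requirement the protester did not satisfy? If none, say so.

Step 3

Step 1 — counting 75 days from April 14, 1995 (when the award decision is issued) gives a deadline of June 28, 1995; completed April 28, 1995, before the deadline.
Step 2 — 13 and 23 days from April 28, 1995 (when the written protest is filed) are May 11, 1995 and May 21, 1995 respectively; May 19, 1995 falls inside that range.
Step 3 — must wait 39 days from May 19, 1995 (when the protest bond is posted), so not before June 27, 1995; done June 25, 1995 — 2 days too early.
No need to go further; step 3 was not satisfied.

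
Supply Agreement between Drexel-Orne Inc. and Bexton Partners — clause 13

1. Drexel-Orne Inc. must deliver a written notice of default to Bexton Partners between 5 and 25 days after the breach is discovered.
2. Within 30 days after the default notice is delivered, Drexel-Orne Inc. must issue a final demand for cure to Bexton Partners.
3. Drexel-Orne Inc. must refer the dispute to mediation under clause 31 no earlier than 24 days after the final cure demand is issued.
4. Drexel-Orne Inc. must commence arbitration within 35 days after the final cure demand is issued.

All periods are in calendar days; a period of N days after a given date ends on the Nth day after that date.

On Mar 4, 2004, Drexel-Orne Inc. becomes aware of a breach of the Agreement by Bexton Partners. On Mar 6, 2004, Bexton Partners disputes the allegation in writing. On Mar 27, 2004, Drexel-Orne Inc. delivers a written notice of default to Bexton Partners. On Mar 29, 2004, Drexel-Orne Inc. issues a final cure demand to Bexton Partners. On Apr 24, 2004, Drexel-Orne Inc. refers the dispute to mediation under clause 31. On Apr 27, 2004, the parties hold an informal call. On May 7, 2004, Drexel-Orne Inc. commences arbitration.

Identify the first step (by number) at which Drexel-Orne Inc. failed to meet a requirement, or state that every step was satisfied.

Step 1 — 5 and 25 days from Mar 4, 2004 (when the breach is discovered) are Mar 9, 2004 and Mar 29, 2004 respectively; done Mar 27, 2004 — within the window.
Step 2 — counting 30 days from Mar 27, 2004 (when the default notice is delivered) gives a deadline of Apr 26, 2004; completed Mar 29, 2004, before the deadline.
Step 3 — must wait 24 days from Mar 29, 2004 (when the final cure demand is issued), so not before Apr 22, 2004; done Apr 24, 2004 — permitted.
Step 4 — counting 35 days from Mar 29, 2004 (when the final cure demand is issued) gives a deadline of May 3, 2004; done May 7, 2004 — 4 days late.

Step 4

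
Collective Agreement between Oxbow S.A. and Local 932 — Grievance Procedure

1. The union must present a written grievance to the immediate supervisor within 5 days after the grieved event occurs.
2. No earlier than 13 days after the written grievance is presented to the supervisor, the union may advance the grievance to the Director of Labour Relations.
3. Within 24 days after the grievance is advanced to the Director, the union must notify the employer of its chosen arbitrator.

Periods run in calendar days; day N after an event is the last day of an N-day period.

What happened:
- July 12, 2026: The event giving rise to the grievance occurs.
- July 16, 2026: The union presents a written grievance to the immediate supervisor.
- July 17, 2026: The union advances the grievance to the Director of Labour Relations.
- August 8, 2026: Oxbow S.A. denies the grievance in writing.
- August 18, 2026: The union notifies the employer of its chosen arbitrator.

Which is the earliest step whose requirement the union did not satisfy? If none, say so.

Step 1 — counting 5 days from July 12, 2026 (when the grieved event occurs) gives a deadline of July 17, 2026; July 16, 2026 is within that limit.
Step 2 — must wait 13 days from July 16, 2026 (when the written grievance is presented to the supervisor), so not before July 29, 2026; acted on July 17, 2026, 12 days prematurely.

Step 2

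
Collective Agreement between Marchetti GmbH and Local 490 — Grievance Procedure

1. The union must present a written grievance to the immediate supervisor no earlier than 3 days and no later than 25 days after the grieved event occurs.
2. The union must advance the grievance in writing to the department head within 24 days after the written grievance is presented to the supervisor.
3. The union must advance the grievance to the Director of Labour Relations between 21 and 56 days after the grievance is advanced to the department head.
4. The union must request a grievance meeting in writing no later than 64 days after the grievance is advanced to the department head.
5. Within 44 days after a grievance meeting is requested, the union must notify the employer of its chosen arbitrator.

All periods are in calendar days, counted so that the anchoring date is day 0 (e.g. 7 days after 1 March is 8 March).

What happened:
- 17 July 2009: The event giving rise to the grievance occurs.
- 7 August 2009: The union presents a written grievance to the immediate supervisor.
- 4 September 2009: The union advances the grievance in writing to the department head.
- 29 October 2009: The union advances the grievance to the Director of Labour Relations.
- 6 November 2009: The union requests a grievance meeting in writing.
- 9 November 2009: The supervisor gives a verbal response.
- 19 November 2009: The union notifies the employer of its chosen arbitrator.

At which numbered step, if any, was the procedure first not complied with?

Step 2

(1) the permitted window runs from 17 July 2009 + 3 = 20 July 2009 to 17 July 2009 + 25 = 11 August 2009; done 7 August 2009 — within the window.
(2) due by 7 August 2009 + 24 days = 31 August 2009; done 4 September 2009 — 4 days late.
Later steps need not be reached.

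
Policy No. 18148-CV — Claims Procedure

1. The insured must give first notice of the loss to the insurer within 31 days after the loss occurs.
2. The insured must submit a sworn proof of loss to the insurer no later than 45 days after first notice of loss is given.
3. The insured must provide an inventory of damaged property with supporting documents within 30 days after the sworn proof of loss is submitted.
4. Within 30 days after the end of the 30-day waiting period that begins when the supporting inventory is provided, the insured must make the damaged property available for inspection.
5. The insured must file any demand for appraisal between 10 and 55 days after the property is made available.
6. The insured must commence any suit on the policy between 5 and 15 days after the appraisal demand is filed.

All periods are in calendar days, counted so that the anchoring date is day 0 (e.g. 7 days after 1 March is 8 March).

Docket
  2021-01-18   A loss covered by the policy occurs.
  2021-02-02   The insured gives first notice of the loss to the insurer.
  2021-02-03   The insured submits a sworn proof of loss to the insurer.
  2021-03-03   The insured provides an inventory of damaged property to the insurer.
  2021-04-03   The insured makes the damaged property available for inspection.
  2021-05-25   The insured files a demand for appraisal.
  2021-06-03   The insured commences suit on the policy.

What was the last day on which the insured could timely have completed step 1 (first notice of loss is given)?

2021-02-18

Step 1 runs from 2021-01-18, when the loss occurs. 31 days after 2021-01-18 is 2021-02-18.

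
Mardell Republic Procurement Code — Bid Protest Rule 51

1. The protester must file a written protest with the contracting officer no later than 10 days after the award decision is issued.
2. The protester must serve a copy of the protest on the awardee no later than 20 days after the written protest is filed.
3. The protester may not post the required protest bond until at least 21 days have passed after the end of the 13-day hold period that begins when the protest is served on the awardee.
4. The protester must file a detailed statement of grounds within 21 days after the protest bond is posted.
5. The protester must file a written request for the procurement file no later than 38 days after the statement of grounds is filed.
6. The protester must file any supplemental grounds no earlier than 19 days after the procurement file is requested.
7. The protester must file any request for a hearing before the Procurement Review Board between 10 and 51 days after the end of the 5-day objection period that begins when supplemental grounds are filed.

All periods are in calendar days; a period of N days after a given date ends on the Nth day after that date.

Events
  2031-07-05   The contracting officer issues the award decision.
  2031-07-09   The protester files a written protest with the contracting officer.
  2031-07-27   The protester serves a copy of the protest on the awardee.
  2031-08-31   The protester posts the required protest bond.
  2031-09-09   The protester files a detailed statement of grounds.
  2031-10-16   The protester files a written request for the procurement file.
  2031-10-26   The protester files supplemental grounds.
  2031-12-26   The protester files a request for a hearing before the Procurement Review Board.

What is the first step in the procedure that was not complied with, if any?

Step 6

Step 1: 10 days after 2031-07-05 (when the award decision is issued) is 2031-07-15; done 2031-07-09 — timely.
Step 2: 20 days after 2031-07-09 (when the written protest is filed) is 2031-07-29; done 2031-07-27 — timely.
Step 3: the earliest permitted date is 21 days after 2031-08-09 (end of the 13-day hold period, which began when the protest is served on the awardee on 2031-07-27), i.e. 2031-08-30; 2031-08-31 is on or after that date.
Step 4: 21 days after 2031-08-31 (when the protest bond is posted) is 2031-09-21; completed 2031-09-09, before the deadline.
Step 5: 38 days after 2031-09-09 (when the statement of grounds is filed) is 2031-10-17; done 2031-10-16 — timely.
Step 6: the earliest permitted date is 19 days after 2031-10-16 (when the procurement file is requested), i.e. 2031-11-04; 2031-10-26 is 9 days before the earliest permitted date.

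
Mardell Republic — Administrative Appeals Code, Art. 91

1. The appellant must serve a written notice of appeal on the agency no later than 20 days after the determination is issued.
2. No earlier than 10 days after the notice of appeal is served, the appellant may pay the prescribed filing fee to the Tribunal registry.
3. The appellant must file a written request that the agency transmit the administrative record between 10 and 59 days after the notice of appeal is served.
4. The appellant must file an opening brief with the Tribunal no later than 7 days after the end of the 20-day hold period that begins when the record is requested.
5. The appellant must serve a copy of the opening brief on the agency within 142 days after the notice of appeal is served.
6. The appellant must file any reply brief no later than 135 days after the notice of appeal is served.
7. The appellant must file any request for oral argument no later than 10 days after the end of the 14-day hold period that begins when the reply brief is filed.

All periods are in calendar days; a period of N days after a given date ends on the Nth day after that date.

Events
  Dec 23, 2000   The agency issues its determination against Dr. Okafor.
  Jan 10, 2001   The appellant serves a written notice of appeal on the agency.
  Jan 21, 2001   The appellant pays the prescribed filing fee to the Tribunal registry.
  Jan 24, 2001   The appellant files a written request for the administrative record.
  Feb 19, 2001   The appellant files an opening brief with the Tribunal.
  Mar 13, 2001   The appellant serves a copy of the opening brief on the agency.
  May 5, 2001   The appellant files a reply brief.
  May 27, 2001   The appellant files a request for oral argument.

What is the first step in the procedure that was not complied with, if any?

Step 1: 20 days after Dec 23, 2000 (when the determination is issued) is Jan 12, 2001; Jan 10, 2001 is within that limit.
Step 2: the earliest permitted date is 10 days after Jan 10, 2001 (when the notice of appeal is served), i.e. Jan 20, 2001; done Jan 21, 2001, after the minimum wait.
Step 3: the window is 10–59 days after Jan 10, 2001 (when the notice of appeal is served), so Jan 20, 2001 through Mar 10, 2001; Jan 24, 2001 falls inside that range.
Step 4: 7 days after Feb 13, 2001 (end of the 20-day hold period, which began when the record is requested on Jan 24, 2001) is Feb 20, 2001; completed Feb 19, 2001, before the deadline.
Step 5: 142 days after Jan 10, 2001 (when the notice of appeal is served) is Jun 1, 2001; Mar 13, 2001 is within that limit.
Step 6: 135 days after Jan 10, 2001 (when the notice of appeal is served) is May 25, 2001; May 5, 2001 is within that limit.
Step 7: 10 days after May 19, 2001 (end of the 14-day hold period, which began when the reply brief is filed on May 5, 2001) is May 29, 2001; May 27, 2001 is within that limit.

None — every step was satisfied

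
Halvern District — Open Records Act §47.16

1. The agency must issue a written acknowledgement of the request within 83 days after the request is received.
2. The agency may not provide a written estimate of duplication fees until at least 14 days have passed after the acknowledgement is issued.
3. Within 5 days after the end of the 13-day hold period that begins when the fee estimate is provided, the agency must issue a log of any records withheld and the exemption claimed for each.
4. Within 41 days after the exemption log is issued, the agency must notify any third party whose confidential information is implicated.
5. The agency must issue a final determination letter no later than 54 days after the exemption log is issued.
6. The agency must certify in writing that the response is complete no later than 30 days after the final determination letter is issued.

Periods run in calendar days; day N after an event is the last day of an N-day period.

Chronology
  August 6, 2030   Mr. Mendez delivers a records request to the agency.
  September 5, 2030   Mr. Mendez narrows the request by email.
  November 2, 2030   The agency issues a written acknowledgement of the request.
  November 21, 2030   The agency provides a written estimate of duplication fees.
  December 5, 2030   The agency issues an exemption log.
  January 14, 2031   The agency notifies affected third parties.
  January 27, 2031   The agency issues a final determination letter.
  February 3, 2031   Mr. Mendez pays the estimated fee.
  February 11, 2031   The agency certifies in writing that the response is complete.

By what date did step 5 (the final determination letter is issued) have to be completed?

Step 5 runs from December 5, 2030, when the exemption log is issued. 54 days after December 5, 2030 is January 28, 2031.

January 28, 2031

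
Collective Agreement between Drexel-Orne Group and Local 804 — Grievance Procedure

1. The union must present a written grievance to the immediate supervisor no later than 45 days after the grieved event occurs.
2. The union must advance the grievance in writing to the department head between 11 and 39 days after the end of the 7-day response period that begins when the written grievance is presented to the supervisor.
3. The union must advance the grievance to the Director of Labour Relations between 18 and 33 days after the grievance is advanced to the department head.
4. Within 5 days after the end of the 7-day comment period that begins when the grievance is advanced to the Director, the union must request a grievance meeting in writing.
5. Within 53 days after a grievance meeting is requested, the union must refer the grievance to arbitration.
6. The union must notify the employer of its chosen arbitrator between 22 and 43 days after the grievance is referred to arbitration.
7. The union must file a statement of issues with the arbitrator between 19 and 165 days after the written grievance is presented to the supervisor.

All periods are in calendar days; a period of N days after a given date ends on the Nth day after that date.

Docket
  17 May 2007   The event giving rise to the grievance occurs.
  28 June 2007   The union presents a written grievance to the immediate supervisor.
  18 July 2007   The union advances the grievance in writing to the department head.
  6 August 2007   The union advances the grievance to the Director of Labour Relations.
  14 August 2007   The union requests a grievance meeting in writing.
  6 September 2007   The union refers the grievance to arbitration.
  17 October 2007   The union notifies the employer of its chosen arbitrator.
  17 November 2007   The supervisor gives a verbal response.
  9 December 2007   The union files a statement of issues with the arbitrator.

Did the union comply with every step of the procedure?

Step 1 — counting 45 days from 17 May 2007 (when the grieved event occurs) gives a deadline of 1 July 2007; completed 28 June 2007, before the deadline.
Step 2 — 11 and 39 days from 5 July 2007 (end of the 7-day response period, which began when the written grievance is presented to the supervisor on 28 June 2007) are 16 July 2007 and 13 August 2007 respectively; done 18 July 2007, which is between those dates.
Step 3 — 18 and 33 days from 18 July 2007 (when the grievance is advanced to the department head) are 5 August 2007 and 20 August 2007 respectively; done 6 August 2007, which is between those dates.
Step 4 — counting 5 days from 13 August 2007 (end of the 7-day comment period, which began when the grievance is advanced to the Director on 6 August 2007) gives a deadline of 18 August 2007; completed 14 August 2007, before the deadline.
Step 5 — counting 53 days from 14 August 2007 (when a grievance meeting is requested) gives a deadline of 6 October 2007; 6 September 2007 is within that limit.
Step 6 — 22 and 43 days from 6 September 2007 (when the grievance is referred to arbitration) are 28 September 2007 and 19 October 2007 respectively; 17 October 2007 falls inside that range.
Step 7 — 19 and 165 days from 28 June 2007 (when the written grievance is presented to the supervisor) are 17 July 2007 and 10 December 2007 respectively; 9 December 2007 falls inside that range.

Yes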